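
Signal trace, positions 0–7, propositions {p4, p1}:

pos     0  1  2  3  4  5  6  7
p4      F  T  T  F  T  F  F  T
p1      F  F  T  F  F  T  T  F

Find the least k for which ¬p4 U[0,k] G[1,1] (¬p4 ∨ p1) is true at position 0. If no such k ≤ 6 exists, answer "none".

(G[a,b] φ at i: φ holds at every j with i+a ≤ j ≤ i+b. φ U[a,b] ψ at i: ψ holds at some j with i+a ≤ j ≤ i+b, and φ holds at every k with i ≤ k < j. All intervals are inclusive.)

Need earliest j ≥ 0 with G[1,1] (¬p4 ∨ p1), and ¬p4 at every k in [0,j-1].
  j=0: rhs fails.
  j=1: rhs holds; lhs holds on [0,0]. k = 1.

1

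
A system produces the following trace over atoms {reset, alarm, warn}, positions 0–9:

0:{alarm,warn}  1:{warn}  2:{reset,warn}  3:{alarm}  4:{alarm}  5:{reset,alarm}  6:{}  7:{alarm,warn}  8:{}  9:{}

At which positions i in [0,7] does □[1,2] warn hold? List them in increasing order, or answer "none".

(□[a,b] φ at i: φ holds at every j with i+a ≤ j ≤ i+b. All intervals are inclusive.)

Evaluate at each i in [0,7]:
  i=0: ✓ (all of [1,2])
  i=1: ✗ (fails at j=3)
  i=2: ✗ (fails at j=3)
  i=3: ✗ (fails at j=4)
  i=4: ✗ (fails at j=5)
  i=5: ✗ (fails at j=6)
  i=6: ✗ (fails at j=8)
  i=7: ✗ (fails at j=8)

0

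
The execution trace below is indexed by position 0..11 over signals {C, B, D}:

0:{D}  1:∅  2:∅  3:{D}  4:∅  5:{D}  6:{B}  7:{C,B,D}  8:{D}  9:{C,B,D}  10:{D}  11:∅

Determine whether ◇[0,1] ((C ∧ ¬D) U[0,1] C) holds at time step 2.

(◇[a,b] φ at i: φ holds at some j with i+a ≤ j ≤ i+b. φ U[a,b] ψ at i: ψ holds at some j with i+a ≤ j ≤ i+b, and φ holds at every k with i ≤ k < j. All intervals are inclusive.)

No

Check ((C ∧ ¬D) U[0,1] C) at each j in [2,3]:
  j=2: fails
  j=3: fails
No position in the window satisfies it → formula fails.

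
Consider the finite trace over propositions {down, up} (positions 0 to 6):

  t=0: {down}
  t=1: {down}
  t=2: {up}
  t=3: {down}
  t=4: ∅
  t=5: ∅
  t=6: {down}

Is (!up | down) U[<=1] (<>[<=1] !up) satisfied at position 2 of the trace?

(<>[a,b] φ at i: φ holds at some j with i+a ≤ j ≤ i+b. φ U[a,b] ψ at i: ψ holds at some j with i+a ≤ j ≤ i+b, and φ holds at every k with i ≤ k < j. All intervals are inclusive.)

Holds

Need some j in [2,3] with <>[<=1] !up, and (!up | down) at every k in [2,j-1].
  j=2: <>[<=1] !up holds; no prefix to check → satisfied.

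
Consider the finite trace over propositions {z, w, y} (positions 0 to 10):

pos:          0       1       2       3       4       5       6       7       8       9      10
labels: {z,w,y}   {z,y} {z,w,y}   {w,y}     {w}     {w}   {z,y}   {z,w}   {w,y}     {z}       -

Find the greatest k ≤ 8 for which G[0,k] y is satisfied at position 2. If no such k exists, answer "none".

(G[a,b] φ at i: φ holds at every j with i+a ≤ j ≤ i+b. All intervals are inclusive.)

y must hold from j=2 onward; find where it first fails.
  j=2: holds
  j=3: holds
  j=4: fails
Holds on [2,3], so largest k = 1.

1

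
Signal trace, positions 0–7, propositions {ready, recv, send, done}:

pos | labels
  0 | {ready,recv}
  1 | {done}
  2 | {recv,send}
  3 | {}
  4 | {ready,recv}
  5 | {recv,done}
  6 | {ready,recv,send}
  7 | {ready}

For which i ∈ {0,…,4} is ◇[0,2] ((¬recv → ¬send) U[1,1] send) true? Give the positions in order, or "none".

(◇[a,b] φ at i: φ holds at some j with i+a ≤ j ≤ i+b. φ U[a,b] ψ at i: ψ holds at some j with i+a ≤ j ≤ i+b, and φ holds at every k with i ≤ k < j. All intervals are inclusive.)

Evaluate at each i in [0,4]:
  i=0: ✓ (witness j=1)
  i=1: ✓ (witness j=1)
  i=2: ✗ (none in [2,4])
  i=3: ✓ (witness j=5)
  i=4: ✓ (witness j=5)

0, 1, 3, 4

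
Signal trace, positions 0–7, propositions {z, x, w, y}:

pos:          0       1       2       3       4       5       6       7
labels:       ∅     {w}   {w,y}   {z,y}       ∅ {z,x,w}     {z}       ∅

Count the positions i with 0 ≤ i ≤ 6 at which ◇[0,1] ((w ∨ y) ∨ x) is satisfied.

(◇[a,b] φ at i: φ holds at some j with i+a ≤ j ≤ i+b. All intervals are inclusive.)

6

Evaluate at each i in [0,6]:
  i=0: ✓ (witness j=1)
  i=1: ✓ (witness j=1)
  i=2: ✓ (witness j=2)
  i=3: ✓ (witness j=3)
  i=4: ✓ (witness j=5)
  i=5: ✓ (witness j=5)
  i=6: ✗ (none in [6,7])
Positions where it holds: {0, 1, 2, 3, 4, 5} → 6.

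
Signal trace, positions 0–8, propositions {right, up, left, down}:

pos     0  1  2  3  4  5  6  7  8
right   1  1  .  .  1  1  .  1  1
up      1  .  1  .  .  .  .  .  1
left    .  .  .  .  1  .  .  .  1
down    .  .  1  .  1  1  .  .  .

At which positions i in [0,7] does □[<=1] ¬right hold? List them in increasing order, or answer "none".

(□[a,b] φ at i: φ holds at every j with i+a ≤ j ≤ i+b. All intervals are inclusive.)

Evaluate at each i in [0,7]:
  i=0: ✗ (fails at j=0)
  i=1: ✗ (fails at j=1)
  i=2: ✓ (all of [2,3])
  i=3: ✗ (fails at j=4)
  i=4: ✗ (fails at j=4)
  i=5: ✗ (fails at j=5)
  i=6: ✗ (fails at j=7)
  i=7: ✗ (fails at j=7)

2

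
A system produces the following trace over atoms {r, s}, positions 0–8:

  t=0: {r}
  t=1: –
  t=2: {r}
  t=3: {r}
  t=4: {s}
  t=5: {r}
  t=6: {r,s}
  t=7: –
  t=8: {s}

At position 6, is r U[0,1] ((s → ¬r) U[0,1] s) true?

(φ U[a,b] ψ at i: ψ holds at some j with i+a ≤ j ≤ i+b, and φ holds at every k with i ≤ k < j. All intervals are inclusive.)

Yes

Need some j in [6,7] with ((s → ¬r) U[0,1] s), and r at every k in [6,j-1].
  j=6: ((s → ¬r) U[0,1] s) holds; no prefix to check → satisfied.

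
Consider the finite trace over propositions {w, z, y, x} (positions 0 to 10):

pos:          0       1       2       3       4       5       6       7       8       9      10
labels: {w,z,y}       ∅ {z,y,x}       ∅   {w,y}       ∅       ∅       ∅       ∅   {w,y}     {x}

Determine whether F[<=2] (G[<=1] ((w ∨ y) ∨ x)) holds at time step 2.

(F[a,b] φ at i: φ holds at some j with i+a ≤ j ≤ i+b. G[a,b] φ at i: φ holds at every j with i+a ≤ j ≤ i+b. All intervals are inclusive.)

No

Check G[<=1] ((w ∨ y) ∨ x) at each j in [2,4]:
  j=2: fails at 3
  j=3: fails at 3
  j=4: fails at 5
No position in the window satisfies it → formula fails.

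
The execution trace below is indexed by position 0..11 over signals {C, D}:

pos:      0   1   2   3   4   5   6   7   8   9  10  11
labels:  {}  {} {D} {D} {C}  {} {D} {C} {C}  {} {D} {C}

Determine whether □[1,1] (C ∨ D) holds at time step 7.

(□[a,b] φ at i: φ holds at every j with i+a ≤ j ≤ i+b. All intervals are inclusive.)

Check (C ∨ D) at every j in [8,8]:
  j=8: true
All positions satisfy it → formula holds.

Holds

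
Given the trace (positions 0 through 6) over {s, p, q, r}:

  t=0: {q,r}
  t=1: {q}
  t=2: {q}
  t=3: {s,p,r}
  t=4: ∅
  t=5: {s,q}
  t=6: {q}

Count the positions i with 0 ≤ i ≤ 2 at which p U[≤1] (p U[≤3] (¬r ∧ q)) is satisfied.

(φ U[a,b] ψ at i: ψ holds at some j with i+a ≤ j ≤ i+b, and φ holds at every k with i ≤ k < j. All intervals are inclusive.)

2

Evaluate at each i in [0,2]:
  i=0: ✗ (lhs fails at k=0 before rhs at j=1)
  i=1: ✓ (rhs at j=1)
  i=2: ✓ (rhs at j=2)
Positions where it holds: {1, 2} → 2.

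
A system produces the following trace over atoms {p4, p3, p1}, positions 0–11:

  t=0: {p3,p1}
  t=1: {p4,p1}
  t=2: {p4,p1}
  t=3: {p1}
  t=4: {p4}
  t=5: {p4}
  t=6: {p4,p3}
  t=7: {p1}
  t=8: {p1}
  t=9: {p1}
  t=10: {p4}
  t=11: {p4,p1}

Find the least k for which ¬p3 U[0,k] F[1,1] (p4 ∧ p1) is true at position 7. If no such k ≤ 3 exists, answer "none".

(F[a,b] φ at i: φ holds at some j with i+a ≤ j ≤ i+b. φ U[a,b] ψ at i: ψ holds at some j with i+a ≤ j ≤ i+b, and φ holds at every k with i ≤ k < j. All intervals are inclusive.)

3

Need earliest j ≥ 7 with F[1,1] (p4 ∧ p1), and ¬p3 at every k in [7,j-1].
  j=7: rhs fails.
  j=8: rhs fails.
  j=9: rhs fails.
  j=10: rhs holds; lhs holds on [7,9]. k = 3.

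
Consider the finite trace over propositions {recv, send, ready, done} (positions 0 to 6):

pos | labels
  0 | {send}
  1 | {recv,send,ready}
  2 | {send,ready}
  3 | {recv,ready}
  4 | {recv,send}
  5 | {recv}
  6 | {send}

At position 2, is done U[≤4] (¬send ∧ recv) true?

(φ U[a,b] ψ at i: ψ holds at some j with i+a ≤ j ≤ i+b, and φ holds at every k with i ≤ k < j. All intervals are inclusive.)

Need some j in [2,6] with (¬send ∧ recv), and done at every k in [2,j-1].
  j=2: (¬send ∧ recv) false.
  j=3: (¬send ∧ recv) holds, but done fails at k=2 → not this j.
  j=4: (¬send ∧ recv) false.
  j=5: (¬send ∧ recv) holds, but done fails at k=2 → not this j.
  j=6: (¬send ∧ recv) false.
No j in the window works → until fails.

Does not hold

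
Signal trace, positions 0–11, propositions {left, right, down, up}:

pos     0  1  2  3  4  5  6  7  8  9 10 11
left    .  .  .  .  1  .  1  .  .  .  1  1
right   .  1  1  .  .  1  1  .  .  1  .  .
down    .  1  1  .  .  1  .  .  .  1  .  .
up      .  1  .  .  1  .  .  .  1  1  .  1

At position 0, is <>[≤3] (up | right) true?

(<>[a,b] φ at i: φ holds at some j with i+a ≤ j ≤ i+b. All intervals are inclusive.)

Check (up | right) at each j in [0,3]:
  j=0: false
  j=1: true
  j=2: true
  j=3: false
Found at j=1 → formula holds.

Holds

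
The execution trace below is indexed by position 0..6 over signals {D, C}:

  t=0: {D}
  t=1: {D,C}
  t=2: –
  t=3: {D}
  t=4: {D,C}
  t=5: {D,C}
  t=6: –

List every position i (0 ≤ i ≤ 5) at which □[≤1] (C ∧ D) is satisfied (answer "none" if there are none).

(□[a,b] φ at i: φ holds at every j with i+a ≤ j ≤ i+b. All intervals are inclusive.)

4

Evaluate at each i in [0,5]:
  i=0: ✗ (fails at j=0)
  i=1: ✗ (fails at j=2)
  i=2: ✗ (fails at j=2)
  i=3: ✗ (fails at j=3)
  i=4: ✓ (all of [4,5])
  i=5: ✗ (fails at j=6)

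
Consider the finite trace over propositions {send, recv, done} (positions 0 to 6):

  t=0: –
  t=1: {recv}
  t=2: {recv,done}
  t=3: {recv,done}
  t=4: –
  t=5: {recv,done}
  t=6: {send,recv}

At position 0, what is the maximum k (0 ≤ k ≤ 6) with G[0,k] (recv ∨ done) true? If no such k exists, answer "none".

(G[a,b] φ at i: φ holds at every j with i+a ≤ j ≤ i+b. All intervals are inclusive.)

none

(recv ∨ done) must hold from j=0 onward; find where it first fails.
  j=0: fails → no k works.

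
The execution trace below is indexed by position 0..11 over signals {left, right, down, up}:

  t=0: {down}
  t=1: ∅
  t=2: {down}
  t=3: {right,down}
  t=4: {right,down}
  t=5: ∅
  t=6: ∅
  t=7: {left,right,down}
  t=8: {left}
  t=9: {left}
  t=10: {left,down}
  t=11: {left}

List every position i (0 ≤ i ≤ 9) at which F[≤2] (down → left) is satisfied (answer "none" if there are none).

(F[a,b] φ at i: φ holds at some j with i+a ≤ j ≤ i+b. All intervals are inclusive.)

Evaluate at each i in [0,9]:
  i=0: ✓ (witness j=1)
  i=1: ✓ (witness j=1)
  i=2: ✗ (none in [2,4])
  i=3: ✓ (witness j=5)
  i=4: ✓ (witness j=5)
  i=5: ✓ (witness j=5)
  i=6: ✓ (witness j=6)
  i=7: ✓ (witness j=7)
  i=8: ✓ (witness j=8)
  i=9: ✓ (witness j=9)

0, 1, 3, 4, 5, 6, 7, 8, 9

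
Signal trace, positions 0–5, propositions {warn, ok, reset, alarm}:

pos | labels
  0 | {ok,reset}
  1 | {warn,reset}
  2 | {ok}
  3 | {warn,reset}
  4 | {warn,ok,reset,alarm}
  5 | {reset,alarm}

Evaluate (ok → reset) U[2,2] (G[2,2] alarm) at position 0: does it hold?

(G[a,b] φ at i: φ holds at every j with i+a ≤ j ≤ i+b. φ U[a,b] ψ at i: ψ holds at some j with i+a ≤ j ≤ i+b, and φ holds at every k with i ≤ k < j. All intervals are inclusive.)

True

Need some j in [2,2] with G[2,2] alarm, and (ok → reset) at every k in [0,j-1].
  j=2: G[2,2] alarm holds; (ok → reset) holds at every k in [0,1] → satisfied.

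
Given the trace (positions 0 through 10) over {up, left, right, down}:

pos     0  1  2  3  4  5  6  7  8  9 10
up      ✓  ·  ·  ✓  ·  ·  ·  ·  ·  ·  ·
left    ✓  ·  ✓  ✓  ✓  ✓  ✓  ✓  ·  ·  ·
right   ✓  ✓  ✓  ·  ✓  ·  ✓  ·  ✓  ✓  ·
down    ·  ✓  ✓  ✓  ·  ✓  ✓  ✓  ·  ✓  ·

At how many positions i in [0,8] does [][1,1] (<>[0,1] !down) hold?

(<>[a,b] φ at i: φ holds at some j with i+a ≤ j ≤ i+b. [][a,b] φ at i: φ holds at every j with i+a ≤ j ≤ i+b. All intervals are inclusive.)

5

Evaluate at each i in [0,8]:
  i=0: ✗ (fails at j=1)
  i=1: ✗ (fails at j=2)
  i=2: ✓ (all of [3,3])
  i=3: ✓ (all of [4,4])
  i=4: ✗ (fails at j=5)
  i=5: ✗ (fails at j=6)
  i=6: ✓ (all of [7,7])
  i=7: ✓ (all of [8,8])
  i=8: ✓ (all of [9,9])
Positions where it holds: {2, 3, 6, 7, 8} → 5.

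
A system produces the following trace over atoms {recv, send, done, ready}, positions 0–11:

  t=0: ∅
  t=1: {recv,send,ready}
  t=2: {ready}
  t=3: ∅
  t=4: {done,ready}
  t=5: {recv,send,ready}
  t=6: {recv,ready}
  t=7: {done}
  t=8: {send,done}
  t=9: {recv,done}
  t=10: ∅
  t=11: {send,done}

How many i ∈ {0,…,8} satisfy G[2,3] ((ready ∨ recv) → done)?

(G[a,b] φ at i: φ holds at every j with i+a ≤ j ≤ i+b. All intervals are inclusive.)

Evaluate at each i in [0,8]:
  i=0: ✗ (fails at j=2)
  i=1: ✓ (all of [3,4])
  i=2: ✗ (fails at j=5)
  i=3: ✗ (fails at j=5)
  i=4: ✗ (fails at j=6)
  i=5: ✓ (all of [7,8])
  i=6: ✓ (all of [8,9])
  i=7: ✓ (all of [9,10])
  i=8: ✓ (all of [10,11])
Positions where it holds: {1, 5, 6, 7, 8} → 5.

5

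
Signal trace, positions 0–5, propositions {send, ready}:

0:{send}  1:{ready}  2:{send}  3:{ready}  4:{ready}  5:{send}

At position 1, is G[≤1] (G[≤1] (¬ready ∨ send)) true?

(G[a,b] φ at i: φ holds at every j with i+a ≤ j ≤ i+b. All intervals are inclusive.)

Check G[≤1] (¬ready ∨ send) at every j in [1,2]:
  j=1: fails at 1
  j=2: fails at 3
Fails at j=1 → formula fails.

No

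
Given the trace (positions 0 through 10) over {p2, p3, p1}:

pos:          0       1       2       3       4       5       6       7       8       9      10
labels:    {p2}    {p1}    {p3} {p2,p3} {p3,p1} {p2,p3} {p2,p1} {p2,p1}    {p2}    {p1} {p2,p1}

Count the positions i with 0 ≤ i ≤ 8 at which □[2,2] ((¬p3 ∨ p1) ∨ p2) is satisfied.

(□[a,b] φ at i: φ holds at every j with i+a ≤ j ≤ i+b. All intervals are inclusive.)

Evaluate at each i in [0,8]:
  i=0: ✗ (fails at j=2)
  i=1: ✓ (all of [3,3])
  i=2: ✓ (all of [4,4])
  i=3: ✓ (all of [5,5])
  i=4: ✓ (all of [6,6])
  i=5: ✓ (all of [7,7])
  i=6: ✓ (all of [8,8])
  i=7: ✓ (all of [9,9])
  i=8: ✓ (all of [10,10])
Positions where it holds: {1, 2, 3, 4, 5, 6, 7, 8} → 8.

8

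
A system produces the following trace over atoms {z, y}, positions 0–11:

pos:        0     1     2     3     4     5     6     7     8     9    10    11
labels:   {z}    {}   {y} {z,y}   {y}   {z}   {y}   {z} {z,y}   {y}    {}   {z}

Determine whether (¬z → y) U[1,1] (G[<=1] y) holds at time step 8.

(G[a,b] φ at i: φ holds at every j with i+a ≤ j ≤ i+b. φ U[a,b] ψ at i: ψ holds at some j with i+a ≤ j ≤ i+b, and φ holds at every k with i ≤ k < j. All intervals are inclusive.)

Need some j in [9,9] with G[<=1] y, and (¬z → y) at every k in [8,j-1].
  j=9: G[<=1] y — fails at 10.
No j in the window works → until fails.

False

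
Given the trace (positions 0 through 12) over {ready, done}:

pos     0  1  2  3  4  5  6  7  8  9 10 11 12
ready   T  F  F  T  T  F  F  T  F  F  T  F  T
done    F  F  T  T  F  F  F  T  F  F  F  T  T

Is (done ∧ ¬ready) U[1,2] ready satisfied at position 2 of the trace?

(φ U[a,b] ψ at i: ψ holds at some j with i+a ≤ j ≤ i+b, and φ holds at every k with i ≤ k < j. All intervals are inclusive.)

Need some j in [3,4] with ready, and (done ∧ ¬ready) at every k in [2,j-1].
  j=3: ready holds; (done ∧ ¬ready) holds at every k in [2,2] → satisfied.

True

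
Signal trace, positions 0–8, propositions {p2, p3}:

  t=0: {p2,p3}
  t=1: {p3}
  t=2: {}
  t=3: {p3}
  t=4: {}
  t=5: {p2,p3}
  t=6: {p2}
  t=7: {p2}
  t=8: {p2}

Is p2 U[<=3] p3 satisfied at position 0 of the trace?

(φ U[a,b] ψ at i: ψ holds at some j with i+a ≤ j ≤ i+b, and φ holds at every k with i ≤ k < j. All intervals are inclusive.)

Need some j in [0,3] with p3, and p2 at every k in [0,j-1].
  j=0: p3 holds; no prefix to check → satisfied.

True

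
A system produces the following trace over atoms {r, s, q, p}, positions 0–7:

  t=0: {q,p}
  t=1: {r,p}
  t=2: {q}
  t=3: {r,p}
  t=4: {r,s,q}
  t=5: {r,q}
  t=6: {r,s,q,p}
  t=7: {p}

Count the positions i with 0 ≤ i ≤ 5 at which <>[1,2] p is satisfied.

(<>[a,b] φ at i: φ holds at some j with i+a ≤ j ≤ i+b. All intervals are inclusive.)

Evaluate at each i in [0,5]:
  i=0: ✓ (witness j=1)
  i=1: ✓ (witness j=3)
  i=2: ✓ (witness j=3)
  i=3: ✗ (none in [4,5])
  i=4: ✓ (witness j=6)
  i=5: ✓ (witness j=6)
Positions where it holds: {0, 1, 2, 4, 5} → 5.

5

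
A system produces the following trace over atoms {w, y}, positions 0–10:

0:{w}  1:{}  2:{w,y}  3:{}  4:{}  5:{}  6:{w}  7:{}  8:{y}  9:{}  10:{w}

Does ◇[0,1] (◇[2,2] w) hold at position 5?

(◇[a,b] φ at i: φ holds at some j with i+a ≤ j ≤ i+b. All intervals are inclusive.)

Check ◇[2,2] w at each j in [5,6]:
  j=5: fails (none in [7,7])
  j=6: fails (none in [8,8])
No position in the window satisfies it → formula fails.

False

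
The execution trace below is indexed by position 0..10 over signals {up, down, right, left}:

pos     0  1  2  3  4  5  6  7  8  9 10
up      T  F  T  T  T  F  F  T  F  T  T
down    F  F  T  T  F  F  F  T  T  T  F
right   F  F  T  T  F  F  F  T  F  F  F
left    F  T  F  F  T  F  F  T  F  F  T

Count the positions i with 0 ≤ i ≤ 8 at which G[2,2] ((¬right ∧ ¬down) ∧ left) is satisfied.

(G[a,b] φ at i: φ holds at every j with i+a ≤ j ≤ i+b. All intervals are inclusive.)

Evaluate at each i in [0,8]:
  i=0: ✗ (fails at j=2)
  i=1: ✗ (fails at j=3)
  i=2: ✓ (all of [4,4])
  i=3: ✗ (fails at j=5)
  i=4: ✗ (fails at j=6)
  i=5: ✗ (fails at j=7)
  i=6: ✗ (fails at j=8)
  i=7: ✗ (fails at j=9)
  i=8: ✓ (all of [10,10])
Positions where it holds: {2, 8} → 2.

2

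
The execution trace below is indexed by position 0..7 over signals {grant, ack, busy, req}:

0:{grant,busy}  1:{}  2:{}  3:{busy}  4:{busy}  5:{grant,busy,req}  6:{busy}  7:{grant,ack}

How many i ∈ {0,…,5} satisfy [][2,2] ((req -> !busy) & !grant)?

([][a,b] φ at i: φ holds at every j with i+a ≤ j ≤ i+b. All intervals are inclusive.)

4

Evaluate at each i in [0,5]:
  i=0: ✓ (all of [2,2])
  i=1: ✓ (all of [3,3])
  i=2: ✓ (all of [4,4])
  i=3: ✗ (fails at j=5)
  i=4: ✓ (all of [6,6])
  i=5: ✗ (fails at j=7)
Positions where it holds: {0, 1, 2, 4} → 4.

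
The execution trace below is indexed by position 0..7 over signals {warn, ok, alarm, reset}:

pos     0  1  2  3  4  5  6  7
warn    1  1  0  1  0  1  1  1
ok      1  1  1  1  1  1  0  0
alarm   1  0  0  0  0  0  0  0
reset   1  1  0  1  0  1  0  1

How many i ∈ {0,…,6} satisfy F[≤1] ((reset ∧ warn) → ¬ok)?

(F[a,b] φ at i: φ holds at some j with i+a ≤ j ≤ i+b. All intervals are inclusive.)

6

Evaluate at each i in [0,6]:
  i=0: ✗ (none in [0,1])
  i=1: ✓ (witness j=2)
  i=2: ✓ (witness j=2)
  i=3: ✓ (witness j=4)
  i=4: ✓ (witness j=4)
  i=5: ✓ (witness j=6)
  i=6: ✓ (witness j=6)
Positions where it holds: {1, 2, 3, 4, 5, 6} → 6.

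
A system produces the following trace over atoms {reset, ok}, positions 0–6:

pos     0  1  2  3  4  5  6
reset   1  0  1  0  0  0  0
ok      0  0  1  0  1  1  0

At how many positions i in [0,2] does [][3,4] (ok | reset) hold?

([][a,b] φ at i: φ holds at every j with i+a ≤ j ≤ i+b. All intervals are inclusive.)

1

Evaluate at each i in [0,2]:
  i=0: ✗ (fails at j=3)
  i=1: ✓ (all of [4,5])
  i=2: ✗ (fails at j=6)
Positions where it holds: {1} → 1.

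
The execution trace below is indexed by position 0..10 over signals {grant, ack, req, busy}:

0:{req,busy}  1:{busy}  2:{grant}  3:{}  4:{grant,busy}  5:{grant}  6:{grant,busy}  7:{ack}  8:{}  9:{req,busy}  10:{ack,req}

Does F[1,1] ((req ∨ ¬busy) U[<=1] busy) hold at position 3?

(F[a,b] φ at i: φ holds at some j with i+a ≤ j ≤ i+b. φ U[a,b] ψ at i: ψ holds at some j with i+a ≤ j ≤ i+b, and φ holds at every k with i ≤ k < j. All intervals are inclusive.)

Check ((req ∨ ¬busy) U[<=1] busy) at each j in [4,4]:
  j=4: holds
Found at j=4 → formula holds.

Holds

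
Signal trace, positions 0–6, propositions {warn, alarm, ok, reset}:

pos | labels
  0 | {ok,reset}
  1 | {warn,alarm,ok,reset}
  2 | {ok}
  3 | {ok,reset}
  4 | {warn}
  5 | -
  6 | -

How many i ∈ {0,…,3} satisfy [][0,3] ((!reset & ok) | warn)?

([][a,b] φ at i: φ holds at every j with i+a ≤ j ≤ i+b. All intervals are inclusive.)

0

Evaluate at each i in [0,3]:
  i=0: ✗ (fails at j=0)
  i=1: ✗ (fails at j=3)
  i=2: ✗ (fails at j=3)
  i=3: ✗ (fails at j=3)
Positions where it holds: {} → 0.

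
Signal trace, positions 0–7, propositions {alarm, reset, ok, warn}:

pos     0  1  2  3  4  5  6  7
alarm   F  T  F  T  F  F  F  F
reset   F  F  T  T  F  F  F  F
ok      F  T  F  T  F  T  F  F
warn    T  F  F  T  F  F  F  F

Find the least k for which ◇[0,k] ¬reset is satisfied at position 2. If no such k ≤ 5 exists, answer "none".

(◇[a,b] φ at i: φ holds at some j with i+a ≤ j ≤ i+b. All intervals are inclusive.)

2

Scan j = 2,3,… for ¬reset:
  j=2: fails
  j=3: fails
  j=4: holds
First hit at j=4, so smallest k = 4-2 = 2.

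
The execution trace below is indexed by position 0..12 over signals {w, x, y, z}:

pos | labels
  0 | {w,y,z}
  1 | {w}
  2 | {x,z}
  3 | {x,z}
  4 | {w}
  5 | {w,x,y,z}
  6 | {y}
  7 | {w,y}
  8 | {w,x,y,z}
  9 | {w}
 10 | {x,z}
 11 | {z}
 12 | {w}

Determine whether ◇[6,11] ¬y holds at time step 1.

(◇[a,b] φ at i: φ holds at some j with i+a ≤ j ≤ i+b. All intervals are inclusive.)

True

Check ¬y at each j in [7,12]:
  j=7: false
  j=8: false
  j=9: true
  j=10: true
  j=11: true
  j=12: true
Found at j=9 → formula holds.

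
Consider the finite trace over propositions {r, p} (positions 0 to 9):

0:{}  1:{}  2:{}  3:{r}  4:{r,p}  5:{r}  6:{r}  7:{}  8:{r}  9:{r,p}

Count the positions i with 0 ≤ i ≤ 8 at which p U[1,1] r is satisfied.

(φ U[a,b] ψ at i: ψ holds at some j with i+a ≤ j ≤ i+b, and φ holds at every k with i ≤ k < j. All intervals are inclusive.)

Evaluate at each i in [0,8]:
  i=0: ✗ (no rhs in [1,1])
  i=1: ✗ (no rhs in [2,2])
  i=2: ✗ (lhs fails at k=2 before rhs at j=3)
  i=3: ✗ (lhs fails at k=3 before rhs at j=4)
  i=4: ✓ (rhs at j=5; lhs holds on [4,4])
  i=5: ✗ (lhs fails at k=5 before rhs at j=6)
  i=6: ✗ (no rhs in [7,7])
  i=7: ✗ (lhs fails at k=7 before rhs at j=8)
  i=8: ✗ (lhs fails at k=8 before rhs at j=9)
Positions where it holds: {4} → 1.

1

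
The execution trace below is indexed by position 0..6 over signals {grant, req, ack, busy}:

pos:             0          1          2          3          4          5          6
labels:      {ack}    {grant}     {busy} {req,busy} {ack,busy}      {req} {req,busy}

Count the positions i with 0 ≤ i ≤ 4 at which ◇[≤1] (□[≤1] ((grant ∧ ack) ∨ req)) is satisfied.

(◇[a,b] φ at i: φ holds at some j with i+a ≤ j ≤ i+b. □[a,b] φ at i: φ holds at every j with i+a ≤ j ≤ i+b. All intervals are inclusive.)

1

Evaluate at each i in [0,4]:
  i=0: ✗ (none in [0,1])
  i=1: ✗ (none in [1,2])
  i=2: ✗ (none in [2,3])
  i=3: ✗ (none in [3,4])
  i=4: ✓ (witness j=5)
Positions where it holds: {4} → 1.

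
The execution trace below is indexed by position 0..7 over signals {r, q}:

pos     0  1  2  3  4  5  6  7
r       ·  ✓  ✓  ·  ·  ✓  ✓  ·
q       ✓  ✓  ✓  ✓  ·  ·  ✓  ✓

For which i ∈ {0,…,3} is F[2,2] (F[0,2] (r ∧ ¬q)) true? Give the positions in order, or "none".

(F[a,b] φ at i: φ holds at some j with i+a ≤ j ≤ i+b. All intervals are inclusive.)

Evaluate at each i in [0,3]:
  i=0: ✗ (none in [2,2])
  i=1: ✓ (witness j=3)
  i=2: ✓ (witness j=4)
  i=3: ✓ (witness j=5)

1, 2, 3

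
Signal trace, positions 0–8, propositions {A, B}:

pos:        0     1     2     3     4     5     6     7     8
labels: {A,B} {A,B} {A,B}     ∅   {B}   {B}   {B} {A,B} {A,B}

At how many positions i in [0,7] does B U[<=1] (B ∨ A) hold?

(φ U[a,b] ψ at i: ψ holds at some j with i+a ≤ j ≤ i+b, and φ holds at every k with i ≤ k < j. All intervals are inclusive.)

7

Evaluate at each i in [0,7]:
  i=0: ✓ (rhs at j=0)
  i=1: ✓ (rhs at j=1)
  i=2: ✓ (rhs at j=2)
  i=3: ✗ (lhs fails at k=3 before rhs at j=4)
  i=4: ✓ (rhs at j=4)
  i=5: ✓ (rhs at j=5)
  i=6: ✓ (rhs at j=6)
  i=7: ✓ (rhs at j=7)
Positions where it holds: {0, 1, 2, 4, 5, 6, 7} → 7.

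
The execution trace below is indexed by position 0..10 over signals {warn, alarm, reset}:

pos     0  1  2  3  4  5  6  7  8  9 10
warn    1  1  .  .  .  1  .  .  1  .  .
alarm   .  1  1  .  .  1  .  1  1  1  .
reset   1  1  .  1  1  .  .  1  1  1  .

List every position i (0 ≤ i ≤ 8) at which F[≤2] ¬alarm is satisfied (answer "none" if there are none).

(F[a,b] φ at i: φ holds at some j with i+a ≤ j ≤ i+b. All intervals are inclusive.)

0, 1, 2, 3, 4, 5, 6, 8

Evaluate at each i in [0,8]:
  i=0: ✓ (witness j=0)
  i=1: ✓ (witness j=3)
  i=2: ✓ (witness j=3)
  i=3: ✓ (witness j=3)
  i=4: ✓ (witness j=4)
  i=5: ✓ (witness j=6)
  i=6: ✓ (witness j=6)
  i=7: ✗ (none in [7,9])
  i=8: ✓ (witness j=10)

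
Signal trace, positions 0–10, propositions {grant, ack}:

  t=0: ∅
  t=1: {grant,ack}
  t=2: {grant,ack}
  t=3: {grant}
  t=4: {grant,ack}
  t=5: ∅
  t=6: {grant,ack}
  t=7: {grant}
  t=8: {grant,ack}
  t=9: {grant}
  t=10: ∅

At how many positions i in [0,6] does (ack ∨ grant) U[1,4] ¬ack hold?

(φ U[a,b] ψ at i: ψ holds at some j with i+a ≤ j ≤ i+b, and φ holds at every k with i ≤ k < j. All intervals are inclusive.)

5

Evaluate at each i in [0,6]:
  i=0: ✗ (lhs fails at k=0 before rhs at j=3)
  i=1: ✓ (rhs at j=3; lhs holds on [1,2])
  i=2: ✓ (rhs at j=3; lhs holds on [2,2])
  i=3: ✓ (rhs at j=5; lhs holds on [3,4])
  i=4: ✓ (rhs at j=5; lhs holds on [4,4])
  i=5: ✗ (lhs fails at k=5 before rhs at j=7)
  i=6: ✓ (rhs at j=7; lhs holds on [6,6])
Positions where it holds: {1, 2, 3, 4, 6} → 5.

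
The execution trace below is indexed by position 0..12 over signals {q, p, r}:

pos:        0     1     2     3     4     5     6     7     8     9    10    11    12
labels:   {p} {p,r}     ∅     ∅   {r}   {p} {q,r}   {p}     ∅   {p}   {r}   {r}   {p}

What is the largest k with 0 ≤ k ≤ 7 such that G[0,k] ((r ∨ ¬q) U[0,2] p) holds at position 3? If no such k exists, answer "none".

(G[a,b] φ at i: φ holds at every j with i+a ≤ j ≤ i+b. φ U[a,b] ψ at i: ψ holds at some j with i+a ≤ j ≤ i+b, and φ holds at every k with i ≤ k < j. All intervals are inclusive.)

((r ∨ ¬q) U[0,2] p) must hold from j=3 onward; find where it first fails.
  j=3: holds
  j=4: holds
  j=5: holds
  j=6: holds
  j=7: holds
  j=8: holds
  j=9: holds
  j=10: holds
Holds through j=10; largest k = 7.

7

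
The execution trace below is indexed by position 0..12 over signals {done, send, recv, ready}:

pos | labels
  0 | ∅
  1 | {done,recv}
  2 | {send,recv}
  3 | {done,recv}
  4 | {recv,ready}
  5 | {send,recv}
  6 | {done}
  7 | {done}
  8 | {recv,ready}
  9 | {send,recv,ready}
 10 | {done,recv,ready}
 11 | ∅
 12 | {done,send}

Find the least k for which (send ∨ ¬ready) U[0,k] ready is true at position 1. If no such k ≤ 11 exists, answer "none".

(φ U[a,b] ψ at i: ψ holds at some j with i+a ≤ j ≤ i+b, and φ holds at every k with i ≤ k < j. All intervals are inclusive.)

3

Need earliest j ≥ 1 with ready, and (send ∨ ¬ready) at every k in [1,j-1].
  j=1: rhs fails.
  j=2: rhs fails.
  j=3: rhs fails.
  j=4: rhs holds; lhs holds on [1,3]. k = 3.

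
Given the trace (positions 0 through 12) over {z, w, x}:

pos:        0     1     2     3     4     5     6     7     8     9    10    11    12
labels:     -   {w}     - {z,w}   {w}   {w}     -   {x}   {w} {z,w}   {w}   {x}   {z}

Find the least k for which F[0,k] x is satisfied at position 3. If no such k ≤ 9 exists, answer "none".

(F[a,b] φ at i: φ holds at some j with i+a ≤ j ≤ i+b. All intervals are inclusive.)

4

Scan j = 3,4,… for x:
  j=3: fails
  j=4: fails
  j=5: fails
  j=6: fails
  j=7: holds
First hit at j=7, so smallest k = 7-3 = 4.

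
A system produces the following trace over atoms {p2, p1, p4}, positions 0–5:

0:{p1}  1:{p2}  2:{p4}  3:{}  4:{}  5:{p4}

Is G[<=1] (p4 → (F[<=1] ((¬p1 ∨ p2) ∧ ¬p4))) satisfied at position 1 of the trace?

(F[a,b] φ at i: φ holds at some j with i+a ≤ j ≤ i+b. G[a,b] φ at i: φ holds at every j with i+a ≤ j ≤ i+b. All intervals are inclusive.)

Check (p4 → (F[<=1] ((¬p1 ∨ p2) ∧ ¬p4))) at every j in [1,2]:
  j=1: antecedent false → ✓
  j=2: antecedent true; consequent holds (witness at 3) → ✓
All positions satisfy it → formula holds.

True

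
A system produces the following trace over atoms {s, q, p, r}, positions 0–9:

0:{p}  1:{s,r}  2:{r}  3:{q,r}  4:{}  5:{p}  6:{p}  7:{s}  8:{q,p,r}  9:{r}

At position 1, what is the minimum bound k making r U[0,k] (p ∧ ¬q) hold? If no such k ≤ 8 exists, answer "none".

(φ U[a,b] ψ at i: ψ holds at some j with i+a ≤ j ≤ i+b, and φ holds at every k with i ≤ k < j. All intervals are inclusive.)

Need earliest j ≥ 1 with (p ∧ ¬q), and r at every k in [1,j-1].
  j=1: rhs fails.
  j=2: rhs fails.
  j=3: rhs fails.
  j=4: rhs fails.
  j=5: rhs holds but lhs fails at k=4.
  j=6: rhs holds but lhs fails at k=4.
  j=7: rhs fails.
  j=8: rhs fails.
  j=9: rhs fails.
No witness within the range → none.

none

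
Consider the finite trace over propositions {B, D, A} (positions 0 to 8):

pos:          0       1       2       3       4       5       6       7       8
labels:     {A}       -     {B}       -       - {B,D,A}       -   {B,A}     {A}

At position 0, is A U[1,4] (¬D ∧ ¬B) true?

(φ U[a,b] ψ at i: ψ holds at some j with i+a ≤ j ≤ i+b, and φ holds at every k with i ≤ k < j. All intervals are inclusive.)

Holds

Need some j in [1,4] with (¬D ∧ ¬B), and A at every k in [0,j-1].
  j=1: (¬D ∧ ¬B) holds; A holds at every k in [0,0] → satisfied.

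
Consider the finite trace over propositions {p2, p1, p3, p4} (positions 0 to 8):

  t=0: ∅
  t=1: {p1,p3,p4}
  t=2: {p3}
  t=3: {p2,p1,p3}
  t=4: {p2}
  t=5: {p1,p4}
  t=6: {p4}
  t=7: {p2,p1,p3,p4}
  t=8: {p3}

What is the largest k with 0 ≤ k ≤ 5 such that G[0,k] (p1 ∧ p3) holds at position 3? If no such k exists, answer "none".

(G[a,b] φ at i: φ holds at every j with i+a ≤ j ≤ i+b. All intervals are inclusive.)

0

(p1 ∧ p3) must hold from j=3 onward; find where it first fails.
  j=3: holds
  j=4: fails
Holds on [3,3], so largest k = 0.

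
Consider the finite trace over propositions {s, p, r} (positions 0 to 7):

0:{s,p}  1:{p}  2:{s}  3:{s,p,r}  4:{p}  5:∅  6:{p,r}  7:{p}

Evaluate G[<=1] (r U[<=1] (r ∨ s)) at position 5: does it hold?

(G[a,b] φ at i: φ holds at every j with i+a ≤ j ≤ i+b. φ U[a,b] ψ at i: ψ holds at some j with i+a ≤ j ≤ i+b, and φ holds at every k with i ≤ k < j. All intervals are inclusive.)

Check (r U[<=1] (r ∨ s)) at every j in [5,6]:
  j=5: fails
  j=6: holds
Fails at j=5 → formula fails.

No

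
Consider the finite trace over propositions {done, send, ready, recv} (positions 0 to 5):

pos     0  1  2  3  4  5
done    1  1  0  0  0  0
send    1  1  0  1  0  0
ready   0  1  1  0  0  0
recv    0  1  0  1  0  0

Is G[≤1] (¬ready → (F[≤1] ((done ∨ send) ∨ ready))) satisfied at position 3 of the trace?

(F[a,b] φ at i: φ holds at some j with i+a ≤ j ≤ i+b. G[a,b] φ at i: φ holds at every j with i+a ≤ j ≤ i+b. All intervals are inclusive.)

Check (¬ready → (F[≤1] ((done ∨ send) ∨ ready))) at every j in [3,4]:
  j=3: antecedent true; consequent holds (witness at 3) → ✓
  j=4: antecedent true; consequent fails (none in [4,5]) → ✗
Fails at j=4 → formula fails.

False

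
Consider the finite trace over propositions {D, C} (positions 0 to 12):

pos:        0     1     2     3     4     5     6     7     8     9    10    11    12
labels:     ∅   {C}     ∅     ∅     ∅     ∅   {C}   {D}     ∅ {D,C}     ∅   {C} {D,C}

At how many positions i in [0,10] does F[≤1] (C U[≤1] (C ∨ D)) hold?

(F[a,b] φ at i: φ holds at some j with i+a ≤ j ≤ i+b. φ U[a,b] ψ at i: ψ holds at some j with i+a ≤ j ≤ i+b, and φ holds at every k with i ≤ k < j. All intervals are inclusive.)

8

Evaluate at each i in [0,10]:
  i=0: ✓ (witness j=1)
  i=1: ✓ (witness j=1)
  i=2: ✗ (none in [2,3])
  i=3: ✗ (none in [3,4])
  i=4: ✗ (none in [4,5])
  i=5: ✓ (witness j=6)
  i=6: ✓ (witness j=6)
  i=7: ✓ (witness j=7)
  i=8: ✓ (witness j=9)
  i=9: ✓ (witness j=9)
  i=10: ✓ (witness j=11)
Positions where it holds: {0, 1, 5, 6, 7, 8, 9, 10} → 8.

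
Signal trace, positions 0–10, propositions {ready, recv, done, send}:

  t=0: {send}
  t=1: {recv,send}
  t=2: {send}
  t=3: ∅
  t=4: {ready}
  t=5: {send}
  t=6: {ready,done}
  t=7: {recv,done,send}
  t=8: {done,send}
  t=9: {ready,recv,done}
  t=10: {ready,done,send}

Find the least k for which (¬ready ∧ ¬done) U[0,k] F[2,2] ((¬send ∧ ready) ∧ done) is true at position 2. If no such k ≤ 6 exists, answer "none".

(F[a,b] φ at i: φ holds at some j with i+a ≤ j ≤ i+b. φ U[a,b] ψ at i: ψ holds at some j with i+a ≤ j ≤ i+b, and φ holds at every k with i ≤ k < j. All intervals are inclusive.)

Need earliest j ≥ 2 with F[2,2] ((¬send ∧ ready) ∧ done), and (¬ready ∧ ¬done) at every k in [2,j-1].
  j=2: rhs fails.
  j=3: rhs fails.
  j=4: rhs holds; lhs holds on [2,3]. k = 2.

2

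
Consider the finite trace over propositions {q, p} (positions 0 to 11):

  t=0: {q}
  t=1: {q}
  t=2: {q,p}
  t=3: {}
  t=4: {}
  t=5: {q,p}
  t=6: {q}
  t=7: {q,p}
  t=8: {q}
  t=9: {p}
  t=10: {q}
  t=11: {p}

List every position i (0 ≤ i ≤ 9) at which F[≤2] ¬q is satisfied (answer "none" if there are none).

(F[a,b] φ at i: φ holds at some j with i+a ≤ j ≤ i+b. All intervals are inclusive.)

Evaluate at each i in [0,9]:
  i=0: ✗ (none in [0,2])
  i=1: ✓ (witness j=3)
  i=2: ✓ (witness j=3)
  i=3: ✓ (witness j=3)
  i=4: ✓ (witness j=4)
  i=5: ✗ (none in [5,7])
  i=6: ✗ (none in [6,8])
  i=7: ✓ (witness j=9)
  i=8: ✓ (witness j=9)
  i=9: ✓ (witness j=9)

1, 2, 3, 4, 7, 8, 9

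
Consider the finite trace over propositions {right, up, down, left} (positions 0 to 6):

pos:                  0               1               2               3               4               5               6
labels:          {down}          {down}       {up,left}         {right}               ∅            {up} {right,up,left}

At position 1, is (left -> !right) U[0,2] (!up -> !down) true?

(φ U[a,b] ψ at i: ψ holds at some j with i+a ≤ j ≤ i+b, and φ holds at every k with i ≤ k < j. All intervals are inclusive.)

Holds

Need some j in [1,3] with (!up -> !down), and (left -> !right) at every k in [1,j-1].
  j=1: (!up -> !down) false.
  j=2: (!up -> !down) holds; (left -> !right) holds at every k in [1,1] → satisfied.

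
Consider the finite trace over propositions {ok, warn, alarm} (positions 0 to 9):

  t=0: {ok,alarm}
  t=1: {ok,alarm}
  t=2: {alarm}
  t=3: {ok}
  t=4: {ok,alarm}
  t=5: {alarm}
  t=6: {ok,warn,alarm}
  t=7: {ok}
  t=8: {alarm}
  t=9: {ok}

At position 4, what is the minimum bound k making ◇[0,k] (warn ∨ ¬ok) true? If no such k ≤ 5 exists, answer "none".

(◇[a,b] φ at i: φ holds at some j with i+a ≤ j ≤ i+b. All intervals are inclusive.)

Scan j = 4,5,… for (warn ∨ ¬ok):
  j=4: fails
  j=5: holds
First hit at j=5, so smallest k = 5-4 = 1.

1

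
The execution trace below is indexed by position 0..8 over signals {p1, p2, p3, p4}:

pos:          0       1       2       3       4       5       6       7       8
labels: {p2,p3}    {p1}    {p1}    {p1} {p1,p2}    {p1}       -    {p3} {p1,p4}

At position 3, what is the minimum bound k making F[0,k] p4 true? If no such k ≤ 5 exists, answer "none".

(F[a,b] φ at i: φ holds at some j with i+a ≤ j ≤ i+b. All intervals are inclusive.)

5

Scan j = 3,4,… for p4:
  j=3: fails
  j=4: fails
  j=5: fails
  j=6: fails
  j=7: fails
  j=8: holds
First hit at j=8, so smallest k = 8-3 = 5.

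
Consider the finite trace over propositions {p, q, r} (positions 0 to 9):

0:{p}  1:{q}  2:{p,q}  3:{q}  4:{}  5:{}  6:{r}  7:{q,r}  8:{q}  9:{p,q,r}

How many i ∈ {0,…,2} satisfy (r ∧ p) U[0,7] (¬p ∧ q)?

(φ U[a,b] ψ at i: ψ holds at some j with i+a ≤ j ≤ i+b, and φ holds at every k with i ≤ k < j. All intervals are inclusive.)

Evaluate at each i in [0,2]:
  i=0: ✗ (lhs fails at k=0 before rhs at j=1)
  i=1: ✓ (rhs at j=1)
  i=2: ✗ (lhs fails at k=2 before rhs at j=3)
Positions where it holds: {1} → 1.

1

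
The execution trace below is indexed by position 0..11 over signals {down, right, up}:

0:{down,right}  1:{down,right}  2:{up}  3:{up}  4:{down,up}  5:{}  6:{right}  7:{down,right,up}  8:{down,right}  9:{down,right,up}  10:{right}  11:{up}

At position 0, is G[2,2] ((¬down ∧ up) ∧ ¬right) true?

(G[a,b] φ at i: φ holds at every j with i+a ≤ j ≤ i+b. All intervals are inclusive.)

Check ((¬down ∧ up) ∧ ¬right) at every j in [2,2]:
  j=2: true
All positions satisfy it → formula holds.

Yes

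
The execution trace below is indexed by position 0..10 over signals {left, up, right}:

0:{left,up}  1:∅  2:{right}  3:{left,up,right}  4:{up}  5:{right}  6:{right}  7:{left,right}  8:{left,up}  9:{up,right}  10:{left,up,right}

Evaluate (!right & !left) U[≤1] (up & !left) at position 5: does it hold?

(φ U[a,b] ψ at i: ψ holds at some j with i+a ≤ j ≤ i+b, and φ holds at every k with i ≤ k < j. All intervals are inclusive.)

No

Need some j in [5,6] with (up & !left), and (!right & !left) at every k in [5,j-1].
  j=5: (up & !left) false.
  j=6: (up & !left) false.
No j in the window works → until fails.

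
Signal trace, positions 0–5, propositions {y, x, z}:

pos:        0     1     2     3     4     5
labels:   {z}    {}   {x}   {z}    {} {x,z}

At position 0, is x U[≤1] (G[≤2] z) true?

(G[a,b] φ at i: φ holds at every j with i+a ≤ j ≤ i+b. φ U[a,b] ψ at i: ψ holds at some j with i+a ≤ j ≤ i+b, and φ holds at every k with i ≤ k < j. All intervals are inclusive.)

Need some j in [0,1] with G[≤2] z, and x at every k in [0,j-1].
  j=0: G[≤2] z — fails at 1.
  j=1: G[≤2] z — fails at 1.
No j in the window works → until fails.

False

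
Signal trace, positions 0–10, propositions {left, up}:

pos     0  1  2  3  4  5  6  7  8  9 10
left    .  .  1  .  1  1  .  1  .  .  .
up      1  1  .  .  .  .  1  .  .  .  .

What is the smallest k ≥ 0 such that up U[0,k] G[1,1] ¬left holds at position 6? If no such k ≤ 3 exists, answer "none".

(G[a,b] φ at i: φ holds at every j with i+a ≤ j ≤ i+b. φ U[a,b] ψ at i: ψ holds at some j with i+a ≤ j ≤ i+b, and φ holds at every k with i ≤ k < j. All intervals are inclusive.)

1

Need earliest j ≥ 6 with G[1,1] ¬left, and up at every k in [6,j-1].
  j=6: rhs fails.
  j=7: rhs holds; lhs holds on [6,6]. k = 1.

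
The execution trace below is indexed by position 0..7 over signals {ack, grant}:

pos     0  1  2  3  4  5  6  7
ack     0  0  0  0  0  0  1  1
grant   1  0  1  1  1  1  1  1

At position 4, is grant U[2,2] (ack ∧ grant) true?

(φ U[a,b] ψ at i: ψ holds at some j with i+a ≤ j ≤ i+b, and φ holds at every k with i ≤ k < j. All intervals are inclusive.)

Need some j in [6,6] with (ack ∧ grant), and grant at every k in [4,j-1].
  j=6: (ack ∧ grant) holds; grant holds at every k in [4,5] → satisfied.

True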